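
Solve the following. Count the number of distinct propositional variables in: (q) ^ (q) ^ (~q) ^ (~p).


Identify each variable that appears in the formula.
Variables found: p, q
Count = 2

2


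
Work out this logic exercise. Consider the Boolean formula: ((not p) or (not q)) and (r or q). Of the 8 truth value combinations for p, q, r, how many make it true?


Evaluate all 8 assignments for p, q, r:
p=0, q=0, r=0: 0
p=0, q=0, r=1: 1
p=0, q=1, r=0: 1
p=0, q=1, r=1: 1
p=1, q=0, r=0: 0
p=1, q=0, r=1: 1
p=1, q=1, r=0: 0
p=1, q=1, r=1: 0
Satisfying count = 4

4


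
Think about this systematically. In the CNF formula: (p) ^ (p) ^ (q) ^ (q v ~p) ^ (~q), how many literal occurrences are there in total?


Counting literals in each clause:
Clause 1: 1 literal(s)
Clause 2: 1 literal(s)
Clause 3: 1 literal(s)
Clause 4: 2 literal(s)
Clause 5: 1 literal(s)
Total = 6

6


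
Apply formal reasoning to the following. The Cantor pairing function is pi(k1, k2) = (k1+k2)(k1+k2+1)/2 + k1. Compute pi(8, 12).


k1 + k2 = 20
(k1+k2)(k1+k2+1)/2 = 20 * 21 / 2 = 210
pi = 210 + 8 = 218

218


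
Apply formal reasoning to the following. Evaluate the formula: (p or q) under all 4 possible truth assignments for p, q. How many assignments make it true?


Check all 4 assignments:
p=0, q=0: 0
p=0, q=1: 1
p=1, q=0: 1
p=1, q=1: 1
Count of True = 3

3


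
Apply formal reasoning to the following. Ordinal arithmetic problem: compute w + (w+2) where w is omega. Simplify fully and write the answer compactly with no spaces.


Compute w + (w+2).
Ordinal + is associative but NOT commutative; for finite n>0, n + w = w but w + n stays w+n.
w + (w+2) = (w+w) + 2 = w*2+2.
Result = w*2+2

w*2+2


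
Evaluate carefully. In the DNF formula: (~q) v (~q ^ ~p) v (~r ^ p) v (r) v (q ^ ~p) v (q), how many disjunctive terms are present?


A DNF formula is a disjunction of terms (conjunctions).
Terms are separated by v.
Counting the disjuncts: 6 terms.

6


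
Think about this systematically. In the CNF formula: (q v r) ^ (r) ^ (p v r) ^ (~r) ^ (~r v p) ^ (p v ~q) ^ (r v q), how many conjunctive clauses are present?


A CNF formula is a conjunction of clauses.
Clauses are separated by ^.
Counting the conjuncts: 7 clauses.

7


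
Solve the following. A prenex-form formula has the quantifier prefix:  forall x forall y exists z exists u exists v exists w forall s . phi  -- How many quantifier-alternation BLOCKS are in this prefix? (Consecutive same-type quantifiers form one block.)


Quantifier-type sequence: A A E E E E A  (A=forall, E=exists)
Group into maximal same-type runs:
  Ax2 | Ex4 | Ax1
Number of blocks = 3

3


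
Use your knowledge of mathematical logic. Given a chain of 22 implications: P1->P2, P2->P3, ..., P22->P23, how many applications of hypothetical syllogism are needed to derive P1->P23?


With 22 implications in a chain connecting 23 propositions:
P1->P2, P2->P3, ..., P22->P23
Steps needed = (number of implications) - 1 = 22 - 1 = 21

21


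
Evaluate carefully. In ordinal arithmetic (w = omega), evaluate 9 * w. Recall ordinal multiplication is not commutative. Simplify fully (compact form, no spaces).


Compute 9 * w.
Ordinal * is associative and left-distributive over +, but NOT commutative; for finite n>1, n*w = w but w*n stays w*n.
For finite n>0, n * w = sup{n*k : k<w} = w. So 9 * w = w.
Result = w

w


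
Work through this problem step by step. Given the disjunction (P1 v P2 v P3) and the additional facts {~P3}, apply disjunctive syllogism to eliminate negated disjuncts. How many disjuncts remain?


Original disjuncts (3): P1, P2, P3
Negated (eliminate): ~P3
Remaining disjuncts: P1, P2
Count = 3 - 1 = 2

2


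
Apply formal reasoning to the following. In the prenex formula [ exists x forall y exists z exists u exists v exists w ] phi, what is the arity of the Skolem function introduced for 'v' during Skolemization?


Quantifier prefix: exists x forall y exists z exists u exists v exists w
'v' is existentially quantified at position 5.
Universal variables preceding it: y
Skolem function arity = 1

1


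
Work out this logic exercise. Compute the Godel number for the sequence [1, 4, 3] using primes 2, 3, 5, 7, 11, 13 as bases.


Encode each element as an exponent of the corresponding prime:
  2^1 = 2
  3^4 = 81
  5^3 = 125
Product = 2 * 81 * 125 = 20250

20250


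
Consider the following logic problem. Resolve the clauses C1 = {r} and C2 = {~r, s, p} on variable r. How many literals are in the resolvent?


Remove r from C1 and ~r from C2.
C1 remainder: {}
C2 remainder: {s, p}
Union (resolvent): {p, s}
Resolvent has 2 literal(s).

2


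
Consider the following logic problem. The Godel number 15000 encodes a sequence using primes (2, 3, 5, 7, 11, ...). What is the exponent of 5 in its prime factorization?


Factorize 15000 by dividing by 5 repeatedly.
Division steps: 5 divides 15000 exactly 4 time(s).
Exponent of 5 = 4

4


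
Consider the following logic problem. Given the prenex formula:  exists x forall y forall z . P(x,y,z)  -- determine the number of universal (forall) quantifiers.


Quantifier prefix: exists x forall y forall z
Mark each quantifier type:
  E U U
Universal count = 2, Existential count = 1
Asked for universal (forall) quantifiers: 2

2


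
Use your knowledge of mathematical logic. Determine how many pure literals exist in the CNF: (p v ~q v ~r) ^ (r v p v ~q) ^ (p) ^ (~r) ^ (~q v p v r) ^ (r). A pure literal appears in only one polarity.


Check each variable for pure literal status:
p: pure positive
q: pure negative
r: mixed (not pure)
Pure literal count = 2

2


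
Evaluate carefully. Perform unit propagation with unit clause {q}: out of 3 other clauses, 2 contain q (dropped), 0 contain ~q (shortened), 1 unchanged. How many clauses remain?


Satisfied (removed): 2
Shortened (remain): 0
Unchanged (remain): 1
Remaining = 0 + 1 = 1

1


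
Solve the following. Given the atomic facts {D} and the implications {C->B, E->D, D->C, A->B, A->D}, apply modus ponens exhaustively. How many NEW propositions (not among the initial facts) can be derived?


Initial facts: {D}
Apply modus ponens to closure:
  D and D->C  =>  C
  C and C->B  =>  B
Final known: {B, C, D}
New propositions: {B, C}
Count = 2

2


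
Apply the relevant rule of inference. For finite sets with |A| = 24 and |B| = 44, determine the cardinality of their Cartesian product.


The Cartesian product A x B contains all ordered pairs (a, b).
|A x B| = |A| * |B| = 24 * 44 = 1056

1056


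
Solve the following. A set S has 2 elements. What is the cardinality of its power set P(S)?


The power set of a set with n elements has 2^n elements.
|P(S)| = 2^2 = 4

4


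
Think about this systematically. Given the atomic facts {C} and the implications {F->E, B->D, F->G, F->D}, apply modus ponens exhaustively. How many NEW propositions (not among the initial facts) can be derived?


Initial facts: {C}
Apply modus ponens to closure:
  (no implication fires)
Final known: {C}
New propositions: {(none)}
Count = 0

0


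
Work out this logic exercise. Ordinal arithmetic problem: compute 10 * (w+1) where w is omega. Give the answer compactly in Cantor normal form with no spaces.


Compute 10 * (w+1).
Ordinal * is associative and left-distributive over +, but NOT commutative; for finite n>1, n*w = w but w*n stays w*n.
By left-distributivity: 10 * (w+1) = 10*w + 10*1 = w + 10 = w+10.
Result = w+10

w+10


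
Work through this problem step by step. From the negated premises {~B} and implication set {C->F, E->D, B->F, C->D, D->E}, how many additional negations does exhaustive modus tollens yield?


Initial negated facts: {~B}
Apply modus tollens to closure:
  (no implication fires)
Final negated: {~B}
New negations: {(none)}
Count = 0

0


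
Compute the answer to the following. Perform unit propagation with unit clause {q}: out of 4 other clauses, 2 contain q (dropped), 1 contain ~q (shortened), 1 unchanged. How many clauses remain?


Satisfied (removed): 2
Shortened (remain): 1
Unchanged (remain): 1
Remaining = 1 + 1 = 2

2


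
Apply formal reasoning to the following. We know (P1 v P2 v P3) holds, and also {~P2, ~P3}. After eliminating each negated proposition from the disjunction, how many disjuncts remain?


Original disjuncts (3): P1, P2, P3
Negated (eliminate): ~P2, ~P3
Remaining disjuncts: P1
Count = 3 - 2 = 1

1


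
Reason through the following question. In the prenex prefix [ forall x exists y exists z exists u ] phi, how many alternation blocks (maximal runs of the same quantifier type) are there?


Quantifier-type sequence: A E E E  (A=forall, E=exists)
Group into maximal same-type runs:
  Ax1 | Ex3
Number of blocks = 2

2


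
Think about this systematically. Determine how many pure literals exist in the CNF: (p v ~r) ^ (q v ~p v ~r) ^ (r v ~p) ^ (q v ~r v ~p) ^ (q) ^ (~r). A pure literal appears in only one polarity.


Check each variable for pure literal status:
p: mixed (not pure)
q: pure positive
r: mixed (not pure)
Pure literal count = 1

1


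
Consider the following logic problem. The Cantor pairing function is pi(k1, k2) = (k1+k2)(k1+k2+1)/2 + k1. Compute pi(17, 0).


k1 + k2 = 17
(k1+k2)(k1+k2+1)/2 = 17 * 18 / 2 = 153
pi = 153 + 17 = 170

170


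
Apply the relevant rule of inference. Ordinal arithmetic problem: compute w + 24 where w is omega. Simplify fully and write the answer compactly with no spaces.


Compute w + 24.
Ordinal + is associative but NOT commutative; for finite n>0, n + w = w but w + n stays w+n.
w + 24 is already in normal form (a successor ordinal beyond w).
Result = w+24

w+24


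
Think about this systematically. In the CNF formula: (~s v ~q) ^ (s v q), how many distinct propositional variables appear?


Identify each variable that appears in the formula.
Variables found: q, s
Count = 2

2


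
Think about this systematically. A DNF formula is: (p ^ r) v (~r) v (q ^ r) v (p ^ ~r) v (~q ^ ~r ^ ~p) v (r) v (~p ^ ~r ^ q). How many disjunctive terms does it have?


A DNF formula is a disjunction of terms (conjunctions).
Terms are separated by v.
Counting the disjuncts: 7 terms.

7


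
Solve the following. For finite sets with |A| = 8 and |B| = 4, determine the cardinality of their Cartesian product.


The Cartesian product A x B contains all ordered pairs (a, b).
|A x B| = |A| * |B| = 8 * 4 = 32

32


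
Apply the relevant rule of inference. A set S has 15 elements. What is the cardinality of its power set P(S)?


The power set of a set with n elements has 2^n elements.
|P(S)| = 2^15 = 32768

32768


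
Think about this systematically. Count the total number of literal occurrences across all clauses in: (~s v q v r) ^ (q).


Counting literals in each clause:
Clause 1: 3 literal(s)
Clause 2: 1 literal(s)
Total = 4

4


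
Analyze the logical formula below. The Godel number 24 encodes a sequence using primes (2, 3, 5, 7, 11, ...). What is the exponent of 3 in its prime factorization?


Factorize 24 by dividing by 3 repeatedly.
Division steps: 3 divides 24 exactly 1 time(s).
Exponent of 3 = 1

1


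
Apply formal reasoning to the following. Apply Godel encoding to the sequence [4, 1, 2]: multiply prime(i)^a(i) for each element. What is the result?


Encode each element as an exponent of the corresponding prime:
  2^4 = 16
  3^1 = 3
  5^2 = 25
Product = 16 * 3 * 25 = 1200

1200


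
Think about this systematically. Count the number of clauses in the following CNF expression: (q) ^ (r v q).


A CNF formula is a conjunction of clauses.
Clauses are separated by ^.
Counting the conjuncts: 2 clauses.

2


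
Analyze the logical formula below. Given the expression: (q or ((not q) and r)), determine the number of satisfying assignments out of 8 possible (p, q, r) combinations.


Check all 8 assignments:
p=0, q=0, r=0: 0
p=0, q=0, r=1: 1
p=0, q=1, r=0: 1
p=0, q=1, r=1: 1
p=1, q=0, r=0: 0
p=1, q=0, r=1: 1
p=1, q=1, r=0: 1
p=1, q=1, r=1: 1
Count of True = 6

6


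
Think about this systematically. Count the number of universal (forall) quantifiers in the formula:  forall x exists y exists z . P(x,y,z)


Quantifier prefix: forall x exists y exists z
Mark each quantifier type:
  U E E
Universal count = 1, Existential count = 2
Asked for universal (forall) quantifiers: 1

1


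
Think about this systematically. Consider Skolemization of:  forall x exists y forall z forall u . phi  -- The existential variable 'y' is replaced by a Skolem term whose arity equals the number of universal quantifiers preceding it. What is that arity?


Quantifier prefix: forall x exists y forall z forall u
'y' is existentially quantified at position 2.
Universal variables preceding it: x
Skolem function arity = 1

1


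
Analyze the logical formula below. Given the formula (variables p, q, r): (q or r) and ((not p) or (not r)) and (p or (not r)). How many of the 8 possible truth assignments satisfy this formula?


Evaluate all 8 assignments for p, q, r:
p=0, q=0, r=0: 0
p=0, q=0, r=1: 0
p=0, q=1, r=0: 1
p=0, q=1, r=1: 0
p=1, q=0, r=0: 0
p=1, q=0, r=1: 0
p=1, q=1, r=0: 1
p=1, q=1, r=1: 0
Satisfying count = 2

2


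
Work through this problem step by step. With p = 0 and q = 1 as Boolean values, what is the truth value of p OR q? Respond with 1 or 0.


p = 0, q = 1
Operation: p OR q
Evaluate: 0 OR 1 = 1

1


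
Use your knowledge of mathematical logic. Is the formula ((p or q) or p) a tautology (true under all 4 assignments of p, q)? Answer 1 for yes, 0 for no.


Check all 4 assignments:
p=0, q=0: 0
p=0, q=1: 1
p=1, q=0: 1
p=1, q=1: 1
Satisfying count = 3/4.
Tautology iff count = 4: no.

0


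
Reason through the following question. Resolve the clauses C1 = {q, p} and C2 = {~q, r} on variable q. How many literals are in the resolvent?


Remove q from C1 and ~q from C2.
C1 remainder: {p}
C2 remainder: {r}
Union (resolvent): {p, r}
Resolvent has 2 literal(s).

2


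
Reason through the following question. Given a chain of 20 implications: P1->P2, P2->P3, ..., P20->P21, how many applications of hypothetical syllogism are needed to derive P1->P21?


With 20 implications in a chain connecting 21 propositions:
P1->P2, P2->P3, ..., P20->P21
Steps needed = (number of implications) - 1 = 20 - 1 = 19

19


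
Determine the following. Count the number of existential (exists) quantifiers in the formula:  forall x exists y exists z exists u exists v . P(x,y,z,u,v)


Quantifier prefix: forall x exists y exists z exists u exists v
Mark each quantifier type:
  U E E E E
Universal count = 1, Existential count = 4
Asked for existential (exists) quantifiers: 4

4


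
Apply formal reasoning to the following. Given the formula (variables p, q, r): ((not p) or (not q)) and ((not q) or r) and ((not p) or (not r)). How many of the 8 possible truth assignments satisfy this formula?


Evaluate all 8 assignments for p, q, r:
p=0, q=0, r=0: 1
p=0, q=0, r=1: 1
p=0, q=1, r=0: 0
p=0, q=1, r=1: 1
p=1, q=0, r=0: 1
p=1, q=0, r=1: 0
p=1, q=1, r=0: 0
p=1, q=1, r=1: 0
Satisfying count = 4

4


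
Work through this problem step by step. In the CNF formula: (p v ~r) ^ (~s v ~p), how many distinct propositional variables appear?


Identify each variable that appears in the formula.
Variables found: p, r, s
Count = 3

3


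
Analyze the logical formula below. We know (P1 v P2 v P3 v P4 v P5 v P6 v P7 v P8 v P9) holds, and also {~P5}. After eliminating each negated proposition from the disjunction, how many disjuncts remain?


Original disjuncts (9): P1, P2, P3, P4, P5, P6, P7, P8, P9
Negated (eliminate): ~P5
Remaining disjuncts: P1, P2, P3, P4, P6, P7, P8, P9
Count = 9 - 1 = 8

8


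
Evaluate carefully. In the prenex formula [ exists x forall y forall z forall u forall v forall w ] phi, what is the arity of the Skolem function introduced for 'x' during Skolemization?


Quantifier prefix: exists x forall y forall z forall u forall v forall w
'x' is existentially quantified at position 1.
No universal quantifiers precede it.
Skolem function arity = 0 (a Skolem constant)

0


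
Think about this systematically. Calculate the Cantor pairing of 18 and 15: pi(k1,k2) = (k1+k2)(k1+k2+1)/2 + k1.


k1 + k2 = 33
(k1+k2)(k1+k2+1)/2 = 33 * 34 / 2 = 561
pi = 561 + 18 = 579

579


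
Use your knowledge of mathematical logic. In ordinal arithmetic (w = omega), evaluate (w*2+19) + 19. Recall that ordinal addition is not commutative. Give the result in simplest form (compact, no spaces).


Compute (w*2+19) + 19.
Ordinal + is associative but NOT commutative; for finite n>0, n + w = w but w + n stays w+n.
By associativity: (w*2+19) + 19 = w*2 + (19+19) = w*2+38.
Result = w*2+38

w*2+38


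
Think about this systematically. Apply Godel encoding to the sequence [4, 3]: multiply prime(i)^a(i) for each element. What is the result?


Encode each element as an exponent of the corresponding prime:
  2^4 = 16
  3^3 = 27
Product = 16 * 27 = 432

432


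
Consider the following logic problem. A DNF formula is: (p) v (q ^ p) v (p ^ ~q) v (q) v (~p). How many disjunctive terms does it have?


A DNF formula is a disjunction of terms (conjunctions).
Terms are separated by v.
Counting the disjuncts: 5 terms.

5


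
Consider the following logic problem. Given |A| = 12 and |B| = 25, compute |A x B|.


The Cartesian product A x B contains all ordered pairs (a, b).
|A x B| = |A| * |B| = 12 * 25 = 300

300


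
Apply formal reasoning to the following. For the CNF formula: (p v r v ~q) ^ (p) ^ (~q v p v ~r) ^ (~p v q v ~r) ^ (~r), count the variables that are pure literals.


Check each variable for pure literal status:
p: mixed (not pure)
q: mixed (not pure)
r: mixed (not pure)
Pure literal count = 0

0


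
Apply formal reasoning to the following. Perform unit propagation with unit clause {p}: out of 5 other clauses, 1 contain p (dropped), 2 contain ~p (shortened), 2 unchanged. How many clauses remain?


Satisfied (removed): 1
Shortened (remain): 2
Unchanged (remain): 2
Remaining = 2 + 2 = 4

4


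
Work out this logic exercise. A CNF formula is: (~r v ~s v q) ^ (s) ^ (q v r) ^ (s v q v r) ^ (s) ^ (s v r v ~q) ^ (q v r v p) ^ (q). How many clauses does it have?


A CNF formula is a conjunction of clauses.
Clauses are separated by ^.
Counting the conjuncts: 8 clauses.

8


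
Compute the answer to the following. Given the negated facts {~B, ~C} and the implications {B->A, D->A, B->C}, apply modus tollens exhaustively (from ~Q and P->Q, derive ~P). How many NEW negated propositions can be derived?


Initial negated facts: {~B, ~C}
Apply modus tollens to closure:
  (no implication fires)
Final negated: {~B, ~C}
New negations: {(none)}
Count = 0

0


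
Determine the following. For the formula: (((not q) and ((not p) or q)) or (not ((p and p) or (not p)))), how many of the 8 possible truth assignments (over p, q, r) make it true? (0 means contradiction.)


Check all 8 assignments:
p=0, q=0, r=0: 1
p=0, q=0, r=1: 1
p=0, q=1, r=0: 0
p=0, q=1, r=1: 0
p=1, q=0, r=0: 0
p=1, q=0, r=1: 0
p=1, q=1, r=0: 0
p=1, q=1, r=1: 0
Count of True = 2

2


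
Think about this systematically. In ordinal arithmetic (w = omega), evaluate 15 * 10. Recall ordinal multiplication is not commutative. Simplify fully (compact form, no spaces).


Compute 15 * 10.
Ordinal * is associative and left-distributive over +, but NOT commutative; for finite n>1, n*w = w but w*n stays w*n.
Both finite; ordinal * agrees with natural *: 15 * 10 = 150.
Result = 150

150


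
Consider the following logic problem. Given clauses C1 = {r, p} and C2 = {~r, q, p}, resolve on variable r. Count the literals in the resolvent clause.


Remove r from C1 and ~r from C2.
C1 remainder: {p}
C2 remainder: {q, p}
Union (resolvent): {p, q}
Resolvent has 2 literal(s).

2


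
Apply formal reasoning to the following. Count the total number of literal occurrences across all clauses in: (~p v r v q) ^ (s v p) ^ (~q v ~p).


Counting literals in each clause:
Clause 1: 3 literal(s)
Clause 2: 2 literal(s)
Clause 3: 2 literal(s)
Total = 7

7


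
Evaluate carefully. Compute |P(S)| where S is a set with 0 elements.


The power set of a set with n elements has 2^n elements.
|P(S)| = 2^0 = 1

1


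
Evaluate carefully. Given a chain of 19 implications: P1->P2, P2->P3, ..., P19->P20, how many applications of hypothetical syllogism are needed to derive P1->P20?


With 19 implications in a chain connecting 20 propositions:
P1->P2, P2->P3, ..., P19->P20
Steps needed = (number of implications) - 1 = 19 - 1 = 18

18


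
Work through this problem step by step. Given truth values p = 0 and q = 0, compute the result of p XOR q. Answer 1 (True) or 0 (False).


p = 0, q = 0
Operation: p XOR q
Evaluate: 0 XOR 0 = 0

0


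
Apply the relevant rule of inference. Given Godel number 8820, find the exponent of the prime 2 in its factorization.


Factorize 8820 by dividing by 2 repeatedly.
Division steps: 2 divides 8820 exactly 2 time(s).
Exponent of 2 = 2

2


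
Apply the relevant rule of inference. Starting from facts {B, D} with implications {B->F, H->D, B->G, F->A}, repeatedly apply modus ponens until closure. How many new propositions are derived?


Initial facts: {B, D}
Apply modus ponens to closure:
  B and B->F  =>  F
  B and B->G  =>  G
  F and F->A  =>  A
Final known: {A, B, D, F, G}
New propositions: {A, F, G}
Count = 3

3


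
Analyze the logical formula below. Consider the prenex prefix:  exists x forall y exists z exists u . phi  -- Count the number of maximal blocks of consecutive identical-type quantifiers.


Quantifier-type sequence: E A E E  (A=forall, E=exists)
Group into maximal same-type runs:
  Ex1 | Ax1 | Ex2
Number of blocks = 3

3


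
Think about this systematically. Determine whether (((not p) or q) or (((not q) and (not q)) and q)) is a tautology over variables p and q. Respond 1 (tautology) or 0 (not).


Check all 4 assignments:
p=0, q=0: 1
p=0, q=1: 1
p=1, q=0: 0
p=1, q=1: 1
Satisfying count = 3/4.
Tautology iff count = 4: no.

0


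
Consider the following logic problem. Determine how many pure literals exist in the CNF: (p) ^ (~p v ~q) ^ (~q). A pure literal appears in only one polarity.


Check each variable for pure literal status:
p: mixed (not pure)
q: pure negative
r: absent (not pure)
Pure literal count = 1

1


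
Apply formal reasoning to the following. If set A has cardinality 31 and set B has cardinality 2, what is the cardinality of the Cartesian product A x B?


The Cartesian product A x B contains all ordered pairs (a, b).
|A x B| = |A| * |B| = 31 * 2 = 62

62


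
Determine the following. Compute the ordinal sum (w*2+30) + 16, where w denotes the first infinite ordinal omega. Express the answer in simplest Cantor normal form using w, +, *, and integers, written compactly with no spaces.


Compute (w*2+30) + 16.
Ordinal + is associative but NOT commutative; for finite n>0, n + w = w but w + n stays w+n.
By associativity: (w*2+30) + 16 = w*2 + (30+16) = w*2+46.
Result = w*2+46

w*2+46


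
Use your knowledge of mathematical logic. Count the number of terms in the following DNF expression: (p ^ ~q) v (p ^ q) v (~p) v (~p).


A DNF formula is a disjunction of terms (conjunctions).
Terms are separated by v.
Counting the disjuncts: 4 terms.

4


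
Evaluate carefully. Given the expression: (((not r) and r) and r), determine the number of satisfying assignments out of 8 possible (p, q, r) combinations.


Check all 8 assignments:
p=0, q=0, r=0: 0
p=0, q=0, r=1: 0
p=0, q=1, r=0: 0
p=0, q=1, r=1: 0
p=1, q=0, r=0: 0
p=1, q=0, r=1: 0
p=1, q=1, r=0: 0
p=1, q=1, r=1: 0
Count of True = 0

0


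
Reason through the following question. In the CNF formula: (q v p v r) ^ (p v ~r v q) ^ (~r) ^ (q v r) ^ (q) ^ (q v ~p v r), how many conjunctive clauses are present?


A CNF formula is a conjunction of clauses.
Clauses are separated by ^.
Counting the conjuncts: 6 clauses.

6


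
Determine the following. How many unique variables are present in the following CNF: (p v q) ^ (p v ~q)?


Identify each variable that appears in the formula.
Variables found: p, q
Count = 2

2


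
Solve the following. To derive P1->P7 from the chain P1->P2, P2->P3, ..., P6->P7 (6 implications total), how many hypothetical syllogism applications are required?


With 6 implications in a chain connecting 7 propositions:
P1->P2, P2->P3, ..., P6->P7
Steps needed = (number of implications) - 1 = 6 - 1 = 5

5


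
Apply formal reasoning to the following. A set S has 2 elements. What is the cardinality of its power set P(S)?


The power set of a set with n elements has 2^n elements.
|P(S)| = 2^2 = 4

4


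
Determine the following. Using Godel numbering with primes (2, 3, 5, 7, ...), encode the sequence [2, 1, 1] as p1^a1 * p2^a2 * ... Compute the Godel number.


Encode each element as an exponent of the corresponding prime:
  2^2 = 4
  3^1 = 3
  5^1 = 5
Product = 4 * 3 * 5 = 60

60


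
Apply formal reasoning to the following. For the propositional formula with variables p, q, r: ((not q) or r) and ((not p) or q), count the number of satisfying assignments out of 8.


Evaluate all 8 assignments for p, q, r:
p=0, q=0, r=0: 1
p=0, q=0, r=1: 1
p=0, q=1, r=0: 0
p=0, q=1, r=1: 1
p=1, q=0, r=0: 0
p=1, q=0, r=1: 0
p=1, q=1, r=0: 0
p=1, q=1, r=1: 1
Satisfying count = 4

4


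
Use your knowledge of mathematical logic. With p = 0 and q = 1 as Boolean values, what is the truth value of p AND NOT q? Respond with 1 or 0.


p = 0, q = 1
Operation: p AND NOT q
Evaluate: 0 AND NOT 1 = 0

0


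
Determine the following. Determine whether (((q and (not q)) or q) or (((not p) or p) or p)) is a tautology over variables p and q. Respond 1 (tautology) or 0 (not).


Check all 4 assignments:
p=0, q=0: 1
p=0, q=1: 1
p=1, q=0: 1
p=1, q=1: 1
Satisfying count = 4/4.
Tautology iff count = 4: yes.

1


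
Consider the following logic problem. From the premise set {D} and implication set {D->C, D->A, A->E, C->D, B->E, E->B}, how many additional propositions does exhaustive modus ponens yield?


Initial facts: {D}
Apply modus ponens to closure:
  D and D->C  =>  C
  D and D->A  =>  A
  A and A->E  =>  E
  E and E->B  =>  B
Final known: {A, B, C, D, E}
New propositions: {A, B, C, E}
Count = 4

4


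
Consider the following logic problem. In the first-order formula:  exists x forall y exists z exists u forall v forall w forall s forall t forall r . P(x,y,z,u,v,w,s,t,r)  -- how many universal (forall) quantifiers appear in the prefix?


Quantifier prefix: exists x forall y exists z exists u forall v forall w forall s forall t forall r
Mark each quantifier type:
  E U E E U U U U U
Universal count = 6, Existential count = 3
Asked for universal (forall) quantifiers: 6

6


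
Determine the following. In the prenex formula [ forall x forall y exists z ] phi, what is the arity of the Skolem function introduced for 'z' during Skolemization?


Quantifier prefix: forall x forall y exists z
'z' is existentially quantified at position 3.
Universal variables preceding it: x, y
Skolem function arity = 2

2


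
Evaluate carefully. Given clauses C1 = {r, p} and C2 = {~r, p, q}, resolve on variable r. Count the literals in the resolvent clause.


Remove r from C1 and ~r from C2.
C1 remainder: {p}
C2 remainder: {p, q}
Union (resolvent): {p, q}
Resolvent has 2 literal(s).

2


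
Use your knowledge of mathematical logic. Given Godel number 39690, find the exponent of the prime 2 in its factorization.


Factorize 39690 by dividing by 2 repeatedly.
Division steps: 2 divides 39690 exactly 1 time(s).
Exponent of 2 = 1

1


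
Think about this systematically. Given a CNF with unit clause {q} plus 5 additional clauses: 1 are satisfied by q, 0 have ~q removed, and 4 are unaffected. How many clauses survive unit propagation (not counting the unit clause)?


Satisfied (removed): 1
Shortened (remain): 0
Unchanged (remain): 4
Remaining = 0 + 4 = 4

4


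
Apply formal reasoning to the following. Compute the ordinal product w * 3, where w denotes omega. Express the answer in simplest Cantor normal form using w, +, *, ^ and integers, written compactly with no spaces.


Compute w * 3.
Ordinal * is associative and left-distributive over +, but NOT commutative; for finite n>1, n*w = w but w*n stays w*n.
w * 3 means 3 copies of w concatenated: w*3.
Result = w*3

w*3


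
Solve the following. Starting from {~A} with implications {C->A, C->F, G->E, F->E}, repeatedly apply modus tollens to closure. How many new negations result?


Initial negated facts: {~A}
Apply modus tollens to closure:
  ~A and C->A  =>  ~C
Final negated: {~A, ~C}
New negations: {~C}
Count = 1

1


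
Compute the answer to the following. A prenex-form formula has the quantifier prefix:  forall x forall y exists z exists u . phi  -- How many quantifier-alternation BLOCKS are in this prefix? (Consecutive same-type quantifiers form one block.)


Quantifier-type sequence: A A E E  (A=forall, E=exists)
Group into maximal same-type runs:
  Ax2 | Ex2
Number of blocks = 2

2


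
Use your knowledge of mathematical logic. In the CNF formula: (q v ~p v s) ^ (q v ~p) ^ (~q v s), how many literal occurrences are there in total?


Counting literals in each clause:
Clause 1: 3 literal(s)
Clause 2: 2 literal(s)
Clause 3: 2 literal(s)
Total = 7

7


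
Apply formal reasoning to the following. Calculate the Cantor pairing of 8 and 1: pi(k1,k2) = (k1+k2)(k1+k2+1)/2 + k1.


k1 + k2 = 9
(k1+k2)(k1+k2+1)/2 = 9 * 10 / 2 = 45
pi = 45 + 8 = 53

53


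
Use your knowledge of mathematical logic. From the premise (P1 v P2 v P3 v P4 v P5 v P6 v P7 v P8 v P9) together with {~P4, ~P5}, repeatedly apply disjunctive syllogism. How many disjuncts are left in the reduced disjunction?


Original disjuncts (9): P1, P2, P3, P4, P5, P6, P7, P8, P9
Negated (eliminate): ~P4, ~P5
Remaining disjuncts: P1, P2, P3, P6, P7, P8, P9
Count = 9 - 2 = 7

7


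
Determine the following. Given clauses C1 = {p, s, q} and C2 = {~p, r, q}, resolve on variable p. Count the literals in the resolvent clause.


Remove p from C1 and ~p from C2.
C1 remainder: {s, q}
C2 remainder: {r, q}
Union (resolvent): {q, r, s}
Resolvent has 3 literal(s).

3


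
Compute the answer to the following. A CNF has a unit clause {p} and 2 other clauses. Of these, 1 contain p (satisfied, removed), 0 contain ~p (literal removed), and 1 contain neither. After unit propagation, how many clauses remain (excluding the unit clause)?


Satisfied (removed): 1
Shortened (remain): 0
Unchanged (remain): 1
Remaining = 0 + 1 = 1

1


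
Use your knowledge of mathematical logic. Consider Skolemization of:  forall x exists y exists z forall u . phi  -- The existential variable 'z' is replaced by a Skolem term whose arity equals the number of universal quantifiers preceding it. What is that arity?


Quantifier prefix: forall x exists y exists z forall u
'z' is existentially quantified at position 3.
Universal variables preceding it: x
Skolem function arity = 1

1


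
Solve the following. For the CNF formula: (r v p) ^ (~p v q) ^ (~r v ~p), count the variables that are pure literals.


Check each variable for pure literal status:
p: mixed (not pure)
q: pure positive
r: mixed (not pure)
Pure literal count = 1

1


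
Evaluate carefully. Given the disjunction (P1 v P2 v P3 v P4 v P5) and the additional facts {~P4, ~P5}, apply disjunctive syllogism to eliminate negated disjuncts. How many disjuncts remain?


Original disjuncts (5): P1, P2, P3, P4, P5
Negated (eliminate): ~P4, ~P5
Remaining disjuncts: P1, P2, P3
Count = 5 - 2 = 3

3


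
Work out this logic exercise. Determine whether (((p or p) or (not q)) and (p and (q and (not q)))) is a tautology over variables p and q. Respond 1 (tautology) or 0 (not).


Check all 4 assignments:
p=0, q=0: 0
p=0, q=1: 0
p=1, q=0: 0
p=1, q=1: 0
Satisfying count = 0/4.
Tautology iff count = 4: no.

0


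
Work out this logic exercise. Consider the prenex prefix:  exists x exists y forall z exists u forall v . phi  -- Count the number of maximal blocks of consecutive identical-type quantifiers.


Quantifier-type sequence: E E A E A  (A=forall, E=exists)
Group into maximal same-type runs:
  Ex2 | Ax1 | Ex1 | Ax1
Number of blocks = 4

4


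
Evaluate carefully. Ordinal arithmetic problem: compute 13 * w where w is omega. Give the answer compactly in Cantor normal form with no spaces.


Compute 13 * w.
Ordinal * is associative and left-distributive over +, but NOT commutative; for finite n>1, n*w = w but w*n stays w*n.
For finite n>0, n * w = sup{n*k : k<w} = w. So 13 * w = w.
Result = w

w


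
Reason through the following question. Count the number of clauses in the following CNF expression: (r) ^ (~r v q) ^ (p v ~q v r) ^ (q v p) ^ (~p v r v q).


A CNF formula is a conjunction of clauses.
Clauses are separated by ^.
Counting the conjuncts: 5 clauses.

5


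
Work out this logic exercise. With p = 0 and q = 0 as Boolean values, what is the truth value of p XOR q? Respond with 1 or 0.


p = 0, q = 0
Operation: p XOR q
Evaluate: 0 XOR 0 = 0

0


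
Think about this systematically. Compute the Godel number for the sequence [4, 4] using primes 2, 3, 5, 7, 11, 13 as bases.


Encode each element as an exponent of the corresponding prime:
  2^4 = 16
  3^4 = 81
Product = 16 * 81 = 1296

1296


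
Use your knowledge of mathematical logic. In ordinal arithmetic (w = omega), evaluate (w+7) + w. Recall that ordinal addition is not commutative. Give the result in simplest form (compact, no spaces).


Compute (w+7) + w.
Ordinal + is associative but NOT commutative; for finite n>0, n + w = w but w + n stays w+n.
(w+7) + w = w + (7+w) = w + w = w*2 (the finite tail 7 is absorbed by the right w).
Result = w*2

w*2


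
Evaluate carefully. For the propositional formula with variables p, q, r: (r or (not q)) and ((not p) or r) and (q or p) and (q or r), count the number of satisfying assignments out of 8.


Evaluate all 8 assignments for p, q, r:
p=0, q=0, r=0: 0
p=0, q=0, r=1: 0
p=0, q=1, r=0: 0
p=0, q=1, r=1: 1
p=1, q=0, r=0: 0
p=1, q=0, r=1: 1
p=1, q=1, r=0: 0
p=1, q=1, r=1: 1
Satisfying count = 3

3


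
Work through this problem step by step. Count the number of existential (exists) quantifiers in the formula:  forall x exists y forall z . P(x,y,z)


Quantifier prefix: forall x exists y forall z
Mark each quantifier type:
  U E U
Universal count = 2, Existential count = 1
Asked for existential (exists) quantifiers: 1

1


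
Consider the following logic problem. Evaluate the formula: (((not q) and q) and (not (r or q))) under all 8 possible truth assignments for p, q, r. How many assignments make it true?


Check all 8 assignments:
p=0, q=0, r=0: 0
p=0, q=0, r=1: 0
p=0, q=1, r=0: 0
p=0, q=1, r=1: 0
p=1, q=0, r=0: 0
p=1, q=0, r=1: 0
p=1, q=1, r=0: 0
p=1, q=1, r=1: 0
Count of True = 0

0


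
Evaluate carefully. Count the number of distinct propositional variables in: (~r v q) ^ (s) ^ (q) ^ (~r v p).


Identify each variable that appears in the formula.
Variables found: p, q, r, s
Count = 4

4


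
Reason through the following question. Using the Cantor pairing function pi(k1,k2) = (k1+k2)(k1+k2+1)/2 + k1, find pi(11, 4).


k1 + k2 = 15
(k1+k2)(k1+k2+1)/2 = 15 * 16 / 2 = 120
pi = 120 + 11 = 131

131


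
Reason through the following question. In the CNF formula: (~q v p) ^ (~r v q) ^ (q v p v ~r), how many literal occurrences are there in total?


Counting literals in each clause:
Clause 1: 2 literal(s)
Clause 2: 2 literal(s)
Clause 3: 3 literal(s)
Total = 7

7


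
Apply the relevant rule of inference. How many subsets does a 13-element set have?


The power set of a set with n elements has 2^n elements.
|P(S)| = 2^13 = 8192

8192


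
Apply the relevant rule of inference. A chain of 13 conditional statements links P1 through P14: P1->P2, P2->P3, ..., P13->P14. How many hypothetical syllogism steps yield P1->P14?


With 13 implications in a chain connecting 14 propositions:
P1->P2, P2->P3, ..., P13->P14
Steps needed = (number of implications) - 1 = 13 - 1 = 12

12


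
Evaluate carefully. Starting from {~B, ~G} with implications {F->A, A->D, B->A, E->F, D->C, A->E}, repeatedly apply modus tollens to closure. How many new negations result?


Initial negated facts: {~B, ~G}
Apply modus tollens to closure:
  (no implication fires)
Final negated: {~B, ~G}
New negations: {(none)}
Count = 0

0


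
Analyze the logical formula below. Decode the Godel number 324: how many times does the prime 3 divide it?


Factorize 324 by dividing by 3 repeatedly.
Division steps: 3 divides 324 exactly 4 time(s).
Exponent of 3 = 4

4


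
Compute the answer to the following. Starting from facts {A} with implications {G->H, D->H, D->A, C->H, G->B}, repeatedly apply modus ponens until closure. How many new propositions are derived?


Initial facts: {A}
Apply modus ponens to closure:
  (no implication fires)
Final known: {A}
New propositions: {(none)}
Count = 0

0


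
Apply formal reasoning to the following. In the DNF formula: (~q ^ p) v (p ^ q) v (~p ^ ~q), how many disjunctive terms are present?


A DNF formula is a disjunction of terms (conjunctions).
Terms are separated by v.
Counting the disjuncts: 3 terms.

3


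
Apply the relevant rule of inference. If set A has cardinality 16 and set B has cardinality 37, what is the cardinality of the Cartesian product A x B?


The Cartesian product A x B contains all ordered pairs (a, b).
|A x B| = |A| * |B| = 16 * 37 = 592

592


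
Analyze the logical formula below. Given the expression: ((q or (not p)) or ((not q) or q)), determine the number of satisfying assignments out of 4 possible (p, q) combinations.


Check all 4 assignments:
p=0, q=0: 1
p=0, q=1: 1
p=1, q=0: 1
p=1, q=1: 1
Count of True = 4

4


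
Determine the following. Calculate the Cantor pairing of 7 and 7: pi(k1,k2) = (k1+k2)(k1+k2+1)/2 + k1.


k1 + k2 = 14
(k1+k2)(k1+k2+1)/2 = 14 * 15 / 2 = 105
pi = 105 + 7 = 112

112


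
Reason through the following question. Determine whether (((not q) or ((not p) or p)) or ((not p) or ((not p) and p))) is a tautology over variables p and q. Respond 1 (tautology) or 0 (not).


Check all 4 assignments:
p=0, q=0: 1
p=0, q=1: 1
p=1, q=0: 1
p=1, q=1: 1
Satisfying count = 4/4.
Tautology iff count = 4: yes.

1


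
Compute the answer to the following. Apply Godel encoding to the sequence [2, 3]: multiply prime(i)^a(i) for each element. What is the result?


Encode each element as an exponent of the corresponding prime:
  2^2 = 4
  3^3 = 27
Product = 4 * 27 = 108

108


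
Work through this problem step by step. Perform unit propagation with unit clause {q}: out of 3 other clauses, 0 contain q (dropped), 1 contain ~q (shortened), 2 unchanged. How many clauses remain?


Satisfied (removed): 0
Shortened (remain): 1
Unchanged (remain): 2
Remaining = 1 + 2 = 3

3


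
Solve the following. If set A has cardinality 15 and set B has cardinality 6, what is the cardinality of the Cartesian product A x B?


The Cartesian product A x B contains all ordered pairs (a, b).
|A x B| = |A| * |B| = 15 * 6 = 90

90


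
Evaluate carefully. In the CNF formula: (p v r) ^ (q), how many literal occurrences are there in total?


Counting literals in each clause:
Clause 1: 2 literal(s)
Clause 2: 1 literal(s)
Total = 3

3


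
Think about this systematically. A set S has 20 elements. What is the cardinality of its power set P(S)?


The power set of a set with n elements has 2^n elements.
|P(S)| = 2^20 = 1048576

1048576


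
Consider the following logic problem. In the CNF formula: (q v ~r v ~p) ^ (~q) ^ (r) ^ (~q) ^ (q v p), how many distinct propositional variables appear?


Identify each variable that appears in the formula.
Variables found: p, q, r
Count = 3

3
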